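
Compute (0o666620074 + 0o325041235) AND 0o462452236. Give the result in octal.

Add column by column in base 8, right to left:
  4+5 = 1 carry 1
  7+3+1 = 3 carry 1
  0+2+1 = 3
  0+1 = 1
  2+4 = 6
  6+0 = 6
  6+5 = 3 carry 1
  6+2+1 = 1 carry 1
  6+3+1 = 2 carry 1
  final carry 1
Sum = 0o1213661331; now AND with 0o462452236:
  1&0=0, 2&4=0, 1&6=0, 3&2=2, 6&4=4, 6&5=4, 1&2=0, 3&2=2, 3&3=3, 1&6=0

0o2440230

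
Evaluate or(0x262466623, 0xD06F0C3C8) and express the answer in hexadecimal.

0xF66F6E7EB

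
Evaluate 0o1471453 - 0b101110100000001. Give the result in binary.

0b1100001011000101010

0o1471453 = 0b1100111001100101011 in binary.
Subtract column by column in base 2:
  1-1 → 0
  1-0 → 1
  0-0 → 0
  1-0 → 1
  0-0 → 0
  1-0 → 1
  0-0 → 0
  0-0 → 0
  1-1 → 0
  1-0 → 1
  0-1 → 1 (borrow)
  0-1-1 → 0 (borrow)
  1-1-1 → 1 (borrow)
  1-0-1 → 0
  1-1 → 0
  0-0 → 0
  0-0 → 0
  1-0 → 1
  1-0 → 1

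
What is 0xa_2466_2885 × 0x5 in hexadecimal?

Multiply each base-16 digit by 5, carrying:
  5×5 = 25 → write 9 carry 1
  8×5+1 = 41 → write 9 carry 2
  8×5+2 = 42 → write a carry 2
  2×5+2 = 12 → write c
  6×5 = 30 → write e carry 1
  6×5+1 = 31 → write f carry 1
  4×5+1 = 21 → write 5 carry 1
  2×5+1 = 11 → write b
  a×5 = 50 → write 2 carry 3
  remaining carry: 3

0x32b5feca99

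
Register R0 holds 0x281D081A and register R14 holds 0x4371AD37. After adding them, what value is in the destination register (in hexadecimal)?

0x6B8EB551

Add column by column in base 16, right to left:
  A+7 = 1 carry 1
  1+3+1 = 5
  8+D = 5 carry 1
  0+A+1 = B
  D+1 = E
  1+7 = 8
  8+3 = B
  2+4 = 6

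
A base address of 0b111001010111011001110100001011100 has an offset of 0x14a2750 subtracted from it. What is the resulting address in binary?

0b111001001101000101100000100001100

0x14a2750 = 0b1010010100010011101010000 in binary.
Subtract column by column in base 2:
  0-0 → 0
  0-0 → 0
  1-0 → 1
  1-0 → 1
  1-1 → 0
  0-0 → 0
  1-1 → 0
  0-0 → 0
  0-1 → 1 (borrow)
  0-1-1 → 0 (borrow)
  0-1-1 → 0 (borrow)
  1-0-1 → 0
  0-0 → 0
  1-1 → 0
  1-0 → 1
  1-0 → 1
  0-0 → 0
  0-1 → 1 (borrow)
  1-0-1 → 0
  1-1 → 0
  0-0 → 0
  1-0 → 1
  1-1 → 0
  1-0 → 1
  0-1 → 1 (borrow)
  1-0-1 → 0
  0-0 → 0
  1-0 → 1
  0-0 → 0
  0-0 → 0
  1-0 → 1
  1-0 → 1
  1-0 → 1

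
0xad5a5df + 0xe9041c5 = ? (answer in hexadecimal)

0x1965e7a4

Add column by column in base 16, right to left:
  f+5 = 4 carry 1
  d+c+1 = a carry 1
  5+1+1 = 7
  a+4 = e
  5+0 = 5
  d+9 = 6 carry 1
  a+e+1 = 9 carry 1
  final carry 1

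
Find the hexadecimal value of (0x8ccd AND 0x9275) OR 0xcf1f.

0xcf5f

0x8ccd AND 0x9275 = 0x8045.
Then OR with 0xcf1f.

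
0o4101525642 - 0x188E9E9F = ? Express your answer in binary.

0o4101525642 = 0b100001000001101010101110100010 in binary.
0x188E9E9F = 0b11000100011101001111010011111 in binary.
Subtract column by column in base 2:
  0-1 → 1 (borrow)
  1-1-1 → 1 (borrow)
  0-1-1 → 0 (borrow)
  0-1-1 → 0 (borrow)
  0-1-1 → 0 (borrow)
  1-0-1 → 0
  0-0 → 0
  1-1 → 0
  1-0 → 1
  1-1 → 0
  0-1 → 1 (borrow)
  1-1-1 → 1 (borrow)
  0-1-1 → 0 (borrow)
  1-0-1 → 0
  0-0 → 0
  1-1 → 0
  0-0 → 0
  1-1 → 0
  1-1 → 0
  0-1 → 1 (borrow)
  0-0-1 → 1 (borrow)
  0-0-1 → 1 (borrow)
  0-0-1 → 1 (borrow)
  0-1-1 → 0 (borrow)
  1-0-1 → 0
  0-0 → 0
  0-0 → 0
  0-1 → 1 (borrow)
  0-1-1 → 0 (borrow)
  1-0-1 → 0

0b1000011110000000110100000011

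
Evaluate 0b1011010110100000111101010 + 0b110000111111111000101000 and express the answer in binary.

Add column by column in base 2, right to left:
  0+0 = 0
  1+0 = 1
  0+0 = 0
  1+1 = 0 carry 1
  0+0+1 = 1
  1+1 = 0 carry 1
  1+0+1 = 0 carry 1
  1+0+1 = 0 carry 1
  1+0+1 = 0 carry 1
  0+1+1 = 0 carry 1
  0+1+1 = 0 carry 1
  0+1+1 = 0 carry 1
  0+1+1 = 0 carry 1
  0+1+1 = 0 carry 1
  1+1+1 = 1 carry 1
  0+1+1 = 0 carry 1
  1+1+1 = 1 carry 1
  1+1+1 = 1 carry 1
  0+0+1 = 1
  1+0 = 1
  0+0 = 0
  1+0 = 1
  1+1 = 0 carry 1
  0+1+1 = 0 carry 1
  1+0+1 = 0 carry 1
  final carry 1

0b10001011110100000000010010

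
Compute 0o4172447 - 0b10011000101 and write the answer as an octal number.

0o4170142

0b10011000101 = 0o2305 in octal.
Subtract column by column in base 8:
  7-5 → 2
  4-0 → 4
  4-3 → 1
  2-2 → 0
  7-0 → 7
  1-0 → 1
  4-0 → 4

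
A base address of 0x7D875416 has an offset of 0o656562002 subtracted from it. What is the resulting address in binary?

0x7D875416 = 0b1111101100001110101010000010110 in binary.
0o656562002 = 0b110101110101110010000000010 in binary.
Subtract column by column in base 2:
  0-0 → 0
  1-1 → 0
  1-0 → 1
  0-0 → 0
  1-0 → 1
  0-0 → 0
  0-0 → 0
  0-0 → 0
  0-0 → 0
  0-0 → 0
  1-1 → 0
  0-0 → 0
  1-0 → 1
  0-1 → 1 (borrow)
  1-1-1 → 1 (borrow)
  0-1-1 → 0 (borrow)
  1-0-1 → 0
  1-1 → 0
  1-0 → 1
  0-1 → 1 (borrow)
  0-1-1 → 0 (borrow)
  0-1-1 → 0 (borrow)
  0-0-1 → 1 (borrow)
  1-1-1 → 1 (borrow)
  1-0-1 → 0
  0-1 → 1 (borrow)
  1-1-1 → 1 (borrow)
  1-0-1 → 0
  1-0 → 1
  1-0 → 1
  1-0 → 1

0b1110110110011000111000000010100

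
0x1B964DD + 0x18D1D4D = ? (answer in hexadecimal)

0x346822A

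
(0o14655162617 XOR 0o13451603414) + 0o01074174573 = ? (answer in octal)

0o10301155776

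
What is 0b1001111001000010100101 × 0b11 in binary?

0b11101101011000111101111

Multiply each base-2 digit by 3, carrying:
  1×3 = 3 → write 1 carry 1
  0×3+1 = 1 → write 1
  1×3 = 3 → write 1 carry 1
  0×3+1 = 1 → write 1
  0×3 = 0 → write 0
  1×3 = 3 → write 1 carry 1
  0×3+1 = 1 → write 1
  1×3 = 3 → write 1 carry 1
  0×3+1 = 1 → write 1
  0×3 = 0 → write 0
  0×3 = 0 → write 0
  0×3 = 0 → write 0
  1×3 = 3 → write 1 carry 1
  0×3+1 = 1 → write 1
  0×3 = 0 → write 0
  1×3 = 3 → write 1 carry 1
  1×3+1 = 4 → write 0 carry 2
  1×3+2 = 5 → write 1 carry 2
  1×3+2 = 5 → write 1 carry 2
  0×3+2 = 2 → write 0 carry 1
  0×3+1 = 1 → write 1
  1×3 = 3 → write 1 carry 1
  remaining carry: 1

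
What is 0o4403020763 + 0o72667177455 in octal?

Add column by column in base 8, right to left:
  3+5 = 0 carry 1
  6+5+1 = 4 carry 1
  7+4+1 = 4 carry 1
  0+7+1 = 0 carry 1
  2+7+1 = 2 carry 1
  0+1+1 = 2
  3+7 = 2 carry 1
  0+6+1 = 7
  4+6 = 2 carry 1
  4+2+1 = 7
  0+7 = 7

0o77272220440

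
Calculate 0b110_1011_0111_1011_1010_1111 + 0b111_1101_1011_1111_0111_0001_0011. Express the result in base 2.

Add column by column in base 2, right to left:
  1+1 = 0 carry 1
  1+1+1 = 1 carry 1
  1+0+1 = 0 carry 1
  1+0+1 = 0 carry 1
  0+1+1 = 0 carry 1
  1+0+1 = 0 carry 1
  0+0+1 = 1
  1+0 = 1
  1+1 = 0 carry 1
  1+1+1 = 1 carry 1
  0+1+1 = 0 carry 1
  1+0+1 = 0 carry 1
  1+1+1 = 1 carry 1
  1+1+1 = 1 carry 1
  1+1+1 = 1 carry 1
  0+1+1 = 0 carry 1
  1+1+1 = 1 carry 1
  1+1+1 = 1 carry 1
  0+0+1 = 1
  1+1 = 0 carry 1
  0+1+1 = 0 carry 1
  1+0+1 = 0 carry 1
  1+1+1 = 1 carry 1
  0+1+1 = 0 carry 1
  0+1+1 = 0 carry 1
  0+1+1 = 0 carry 1
  0+1+1 = 0 carry 1
  final carry 1

0b1000010001110111001011000010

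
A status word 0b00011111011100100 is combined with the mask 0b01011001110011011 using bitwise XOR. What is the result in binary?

0b01000110101111111

XOR bit by bit (1 where the bits differ):
  00011111011100100
^ 01011001110011011
= 01000110101111111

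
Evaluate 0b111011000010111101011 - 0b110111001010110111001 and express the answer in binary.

0b11111000000110010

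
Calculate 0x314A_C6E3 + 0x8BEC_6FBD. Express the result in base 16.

Add column by column in base 16, right to left:
  3+D = 0 carry 1
  E+B+1 = A carry 1
  6+F+1 = 6 carry 1
  C+6+1 = 3 carry 1
  A+C+1 = 7 carry 1
  4+E+1 = 3 carry 1
  1+B+1 = D
  3+8 = B

0xBD3736A0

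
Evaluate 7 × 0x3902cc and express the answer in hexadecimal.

Multiply each base-16 digit by 7, carrying:
  c×7 = 84 → write 4 carry 5
  c×7+5 = 89 → write 9 carry 5
  2×7+5 = 19 → write 3 carry 1
  0×7+1 = 1 → write 1
  9×7 = 63 → write f carry 3
  3×7+3 = 24 → write 8 carry 1
  remaining carry: 1

0x18f1394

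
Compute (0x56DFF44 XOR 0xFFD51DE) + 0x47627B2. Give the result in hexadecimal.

First 0x56DFF44 XOR 0xFFD51DE = 0xA90AE9A.
Add column by column in base 16, right to left:
  A+2 = C
  9+B = 4 carry 1
  E+7+1 = 6 carry 1
  A+2+1 = D
  0+6 = 6
  9+7 = 0 carry 1
  A+4+1 = F

0xF06D64C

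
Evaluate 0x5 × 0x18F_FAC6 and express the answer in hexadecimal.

0x7CFE5DE

Multiply each base-16 digit by 5, carrying:
  6×5 = 30 → write E carry 1
  C×5+1 = 61 → write D carry 3
  A×5+3 = 53 → write 5 carry 3
  F×5+3 = 78 → write E carry 4
  F×5+4 = 79 → write F carry 4
  8×5+4 = 44 → write C carry 2
  1×5+2 = 7 → write 7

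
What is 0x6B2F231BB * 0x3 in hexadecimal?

Multiply each base-16 digit by 3, carrying:
  B×3 = 33 → write 1 carry 2
  B×3+2 = 35 → write 3 carry 2
  1×3+2 = 5 → write 5
  3×3 = 9 → write 9
  2×3 = 6 → write 6
  F×3 = 45 → write D carry 2
  2×3+2 = 8 → write 8
  B×3 = 33 → write 1 carry 2
  6×3+2 = 20 → write 4 carry 1
  remaining carry: 1

0x1418D69531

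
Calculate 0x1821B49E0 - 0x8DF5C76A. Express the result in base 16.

Subtract column by column in base 16:
  0-A → 6 (borrow)
  E-6-1 → 7
  9-7 → 2
  4-C → 8 (borrow)
  B-5-1 → 5
  1-F → 2 (borrow)
  2-D-1 → 4 (borrow)
  8-8-1 → F (borrow)
  1-0-1 → 0

0xF4258276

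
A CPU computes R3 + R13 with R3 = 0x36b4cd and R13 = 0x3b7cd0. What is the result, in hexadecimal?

Add column by column in base 16, right to left:
  d+0 = d
  c+d = 9 carry 1
  4+c+1 = 1 carry 1
  b+7+1 = 3 carry 1
  6+b+1 = 2 carry 1
  3+3+1 = 7

0x72319d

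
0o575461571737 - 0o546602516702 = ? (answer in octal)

0o26657053035

Subtract column by column in base 8:
  7-2 → 5
  3-0 → 3
  7-7 → 0
  1-6 → 3 (borrow)
  7-1-1 → 5
  5-5 → 0
  1-2 → 7 (borrow)
  6-0-1 → 5
  4-6 → 6 (borrow)
  5-6-1 → 6 (borrow)
  7-4-1 → 2
  5-5 → 0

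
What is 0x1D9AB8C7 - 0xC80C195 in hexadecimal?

0x1119F732

Subtract column by column in base 16:
  7-5 → 2
  C-9 → 3
  8-1 → 7
  B-C → F (borrow)
  A-0-1 → 9
  9-8 → 1
  D-C → 1
  1-0 → 1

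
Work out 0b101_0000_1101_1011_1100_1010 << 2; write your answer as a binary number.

Left shift by 2: append 2 zero bits.

0b1010000110110111100101000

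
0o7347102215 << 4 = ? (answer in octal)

0o167162044320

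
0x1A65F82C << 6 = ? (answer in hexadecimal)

0x6997E0B00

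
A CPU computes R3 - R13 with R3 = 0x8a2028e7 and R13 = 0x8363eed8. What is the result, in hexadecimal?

0x6bc3a0f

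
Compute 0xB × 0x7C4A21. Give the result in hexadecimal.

0x5572F6B

Multiply each base-16 digit by 11, carrying:
  1×11 = 11 → write B
  2×11 = 22 → write 6 carry 1
  A×11+1 = 111 → write F carry 6
  4×11+6 = 50 → write 2 carry 3
  C×11+3 = 135 → write 7 carry 8
  7×11+8 = 85 → write 5 carry 5
  remaining carry: 5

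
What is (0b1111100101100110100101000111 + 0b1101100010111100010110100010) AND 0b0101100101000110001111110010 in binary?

0b101000000000010001011100000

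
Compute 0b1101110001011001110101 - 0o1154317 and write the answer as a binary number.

0o1154317 = 0b1001101100011001111 in binary.
Subtract column by column in base 2:
  1-1 → 0
  0-1 → 1 (borrow)
  1-1-1 → 1 (borrow)
  0-1-1 → 0 (borrow)
  1-0-1 → 0
  1-0 → 1
  1-1 → 0
  0-1 → 1 (borrow)
  0-0-1 → 1 (borrow)
  1-0-1 → 0
  1-0 → 1
  0-1 → 1 (borrow)
  1-1-1 → 1 (borrow)
  0-0-1 → 1 (borrow)
  0-1-1 → 0 (borrow)
  0-1-1 → 0 (borrow)
  1-0-1 → 0
  1-0 → 1
  1-1 → 0
  0-0 → 0
  1-0 → 1
  1-0 → 1

0b1100100011110110100110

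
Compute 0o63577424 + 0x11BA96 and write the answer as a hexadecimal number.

0o63577424 = 0xCEFF14 in hexadecimal.
Add column by column in base 16, right to left:
  4+6 = A
  1+9 = A
  F+A = 9 carry 1
  F+B+1 = B carry 1
  E+1+1 = 0 carry 1
  C+1+1 = E

0xE0B9AA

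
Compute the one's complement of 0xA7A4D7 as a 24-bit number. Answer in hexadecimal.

Each hex digit d becomes F−d:
  A→5, 7→8, A→5, 4→B, D→2, 7→8

0x585B28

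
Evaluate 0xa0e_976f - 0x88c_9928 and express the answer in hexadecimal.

0x181fe47

Subtract column by column in base 16:
  f-8 → 7
  6-2 → 4
  7-9 → e (borrow)
  9-9-1 → f (borrow)
  e-c-1 → 1
  0-8 → 8 (borrow)
  a-8-1 → 1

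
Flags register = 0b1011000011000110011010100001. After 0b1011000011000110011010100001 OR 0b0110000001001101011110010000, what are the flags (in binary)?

0b1111000011001111011110110001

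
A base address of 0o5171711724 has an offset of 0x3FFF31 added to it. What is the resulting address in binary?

0b101010001001111001001100000101

0o5171711724 = 0b101001111001111001001111010100 in binary.
0x3FFF31 = 0b1111111111111100110001 in binary.
Add column by column in base 2, right to left:
  0+1 = 1
  0+0 = 0
  1+0 = 1
  0+0 = 0
  1+1 = 0 carry 1
  0+1+1 = 0 carry 1
  1+0+1 = 0 carry 1
  1+0+1 = 0 carry 1
  1+1+1 = 1 carry 1
  1+1+1 = 1 carry 1
  0+1+1 = 0 carry 1
  0+1+1 = 0 carry 1
  1+1+1 = 1 carry 1
  0+1+1 = 0 carry 1
  0+1+1 = 0 carry 1
  1+1+1 = 1 carry 1
  1+1+1 = 1 carry 1
  1+1+1 = 1 carry 1
  1+1+1 = 1 carry 1
  0+1+1 = 0 carry 1
  0+1+1 = 0 carry 1
  1+1+1 = 1 carry 1
  1+0+1 = 0 carry 1
  1+0+1 = 0 carry 1
  1+0+1 = 0 carry 1
  0+0+1 = 1
  0+0 = 0
  1+0 = 1
  0+0 = 0
  1+0 = 1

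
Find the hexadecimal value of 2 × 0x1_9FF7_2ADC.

0x33FEE55B8

Multiply each base-16 digit by 2, carrying:
  C×2 = 24 → write 8 carry 1
  D×2+1 = 27 → write B carry 1
  A×2+1 = 21 → write 5 carry 1
  2×2+1 = 5 → write 5
  7×2 = 14 → write E
  F×2 = 30 → write E carry 1
  F×2+1 = 31 → write F carry 1
  9×2+1 = 19 → write 3 carry 1
  1×2+1 = 3 → write 3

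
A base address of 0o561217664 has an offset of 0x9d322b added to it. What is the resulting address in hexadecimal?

0x66251df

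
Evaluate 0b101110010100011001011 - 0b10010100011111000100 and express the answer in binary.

0b11011110000100000111

Subtract column by column in base 2:
  1-0 → 1
  1-0 → 1
  0-1 → 1 (borrow)
  1-0-1 → 0
  0-0 → 0
  0-0 → 0
  1-1 → 0
  1-1 → 0
  0-1 → 1 (borrow)
  0-1-1 → 0 (borrow)
  0-1-1 → 0 (borrow)
  1-0-1 → 0
  0-0 → 0
  1-0 → 1
  0-1 → 1 (borrow)
  0-0-1 → 1 (borrow)
  1-1-1 → 1 (borrow)
  1-0-1 → 0
  1-0 → 1
  0-1 → 1 (borrow)
  1-0-1 → 0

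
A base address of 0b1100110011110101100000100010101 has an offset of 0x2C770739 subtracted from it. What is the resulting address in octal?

0o7200734734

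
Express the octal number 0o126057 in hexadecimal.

Each octal digit is 3 bits: 1=001 2=010 6=110 0=000 5=101 7=111.
Group the bits into nibbles: 1010 1100 0010 1111 → AC2F.

0xAC2F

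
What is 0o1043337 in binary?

0b1000100011011011111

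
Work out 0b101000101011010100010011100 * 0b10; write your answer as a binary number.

0b1010001010110101000100111000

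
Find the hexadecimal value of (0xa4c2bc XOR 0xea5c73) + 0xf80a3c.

First 0xa4c2bc XOR 0xea5c73 = 0x4e9ecf.
Add column by column in base 16, right to left:
  f+c = b carry 1
  c+3+1 = 0 carry 1
  e+a+1 = 9 carry 1
  9+0+1 = a
  e+8 = 6 carry 1
  4+f+1 = 4 carry 1
  final carry 1

0x146a90b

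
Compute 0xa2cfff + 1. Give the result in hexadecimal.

The trailing 3 digits are F (max in base 16), so adding 1 cascades: they roll to 0 and the next digit up increments.

0xa2d000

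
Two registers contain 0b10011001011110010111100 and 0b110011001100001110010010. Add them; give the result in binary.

0b1000110011000000001001110

Add column by column in base 2, right to left:
  0+0 = 0
  0+1 = 1
  1+0 = 1
  1+0 = 1
  1+1 = 0 carry 1
  1+0+1 = 0 carry 1
  0+0+1 = 1
  1+1 = 0 carry 1
  0+1+1 = 0 carry 1
  0+1+1 = 0 carry 1
  1+0+1 = 0 carry 1
  1+0+1 = 0 carry 1
  1+0+1 = 0 carry 1
  1+0+1 = 0 carry 1
  0+1+1 = 0 carry 1
  1+1+1 = 1 carry 1
  0+0+1 = 1
  0+0 = 0
  1+1 = 0 carry 1
  1+1+1 = 1 carry 1
  0+0+1 = 1
  0+0 = 0
  1+1 = 0 carry 1
  0+1+1 = 0 carry 1
  final carry 1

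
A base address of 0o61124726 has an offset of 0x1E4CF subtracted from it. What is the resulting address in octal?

0x1E4CF = 0o362317 in octal.
Subtract column by column in base 8:
  6-7 → 7 (borrow)
  2-1-1 → 0
  7-3 → 4
  4-2 → 2
  2-6 → 4 (borrow)
  1-3-1 → 5 (borrow)
  1-0-1 → 0
  6-0 → 6

0o60542407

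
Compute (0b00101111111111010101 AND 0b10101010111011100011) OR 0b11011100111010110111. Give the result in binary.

0b00101111111111010101 AND 0b10101010111011100011 = 0b00101010111011000001.
Then OR with 0b11011100111010110111.

0b11111110111011110111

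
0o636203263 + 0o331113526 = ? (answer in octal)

0o1167317011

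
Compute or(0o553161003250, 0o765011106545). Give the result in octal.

OR each oct digit independently (no carries):
  5|7=7, 5|6=7, 3|5=7, 1|0=1, 6|1=7, 1|1=1, 0|1=1, 0|0=0, 3|6=7, 2|5=7, 5|4=5, 0|5=5

0o777171107755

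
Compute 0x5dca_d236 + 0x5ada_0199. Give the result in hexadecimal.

0xb8a4d3cf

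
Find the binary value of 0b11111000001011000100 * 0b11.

0b1011101000100001001100

Multiply each base-2 digit by 3, carrying:
  0×3 = 0 → write 0
  0×3 = 0 → write 0
  1×3 = 3 → write 1 carry 1
  0×3+1 = 1 → write 1
  0×3 = 0 → write 0
  0×3 = 0 → write 0
  1×3 = 3 → write 1 carry 1
  1×3+1 = 4 → write 0 carry 2
  0×3+2 = 2 → write 0 carry 1
  1×3+1 = 4 → write 0 carry 2
  0×3+2 = 2 → write 0 carry 1
  0×3+1 = 1 → write 1
  0×3 = 0 → write 0
  0×3 = 0 → write 0
  0×3 = 0 → write 0
  1×3 = 3 → write 1 carry 1
  1×3+1 = 4 → write 0 carry 2
  1×3+2 = 5 → write 1 carry 2
  1×3+2 = 5 → write 1 carry 2
  1×3+2 = 5 → write 1 carry 2
  remaining carry: 10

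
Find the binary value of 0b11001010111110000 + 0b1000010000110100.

0b100001101000100100

Add column by column in base 2, right to left:
  0+0 = 0
  0+0 = 0
  0+1 = 1
  0+0 = 0
  1+1 = 0 carry 1
  1+1+1 = 1 carry 1
  1+0+1 = 0 carry 1
  1+0+1 = 0 carry 1
  1+0+1 = 0 carry 1
  0+0+1 = 1
  1+1 = 0 carry 1
  0+0+1 = 1
  1+0 = 1
  0+0 = 0
  0+0 = 0
  1+1 = 0 carry 1
  1+0+1 = 0 carry 1
  final carry 1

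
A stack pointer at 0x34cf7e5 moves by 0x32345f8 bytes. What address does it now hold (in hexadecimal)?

0x6703ddd

Add column by column in base 16, right to left:
  5+8 = d
  e+f = d carry 1
  7+5+1 = d
  f+4 = 3 carry 1
  c+3+1 = 0 carry 1
  4+2+1 = 7
  3+3 = 6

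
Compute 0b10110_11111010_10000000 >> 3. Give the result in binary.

Right shift by 3: drop the 3 least-significant bits.

0b101101111101010000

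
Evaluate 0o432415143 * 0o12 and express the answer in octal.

0o5411203736

Multiply each base-8 digit by 10, carrying:
  3×10 = 30 → write 6 carry 3
  4×10+3 = 43 → write 3 carry 5
  1×10+5 = 15 → write 7 carry 1
  5×10+1 = 51 → write 3 carry 6
  1×10+6 = 16 → write 0 carry 2
  4×10+2 = 42 → write 2 carry 5
  2×10+5 = 25 → write 1 carry 3
  3×10+3 = 33 → write 1 carry 4
  4×10+4 = 44 → write 4 carry 5
  remaining carry: 5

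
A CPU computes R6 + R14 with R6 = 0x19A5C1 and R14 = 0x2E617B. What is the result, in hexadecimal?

0x48073C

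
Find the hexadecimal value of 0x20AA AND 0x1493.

0x0082

AND each hex digit independently (no carries):
  2&1=0, 0&4=0, A&9=8, A&3=2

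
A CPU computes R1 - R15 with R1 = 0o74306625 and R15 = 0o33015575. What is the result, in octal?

0o41271030

Subtract column by column in base 8:
  5-5 → 0
  2-7 → 3 (borrow)
  6-5-1 → 0
  6-5 → 1
  0-1 → 7 (borrow)
  3-0-1 → 2
  4-3 → 1
  7-3 → 4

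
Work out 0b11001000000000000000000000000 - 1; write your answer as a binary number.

0b11000111111111111111111111111

The trailing 24 digits are 0, so subtracting 1 borrows through: they become 1 and the next digit up decrements.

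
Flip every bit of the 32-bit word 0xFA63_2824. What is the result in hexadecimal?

Each hex digit d becomes F−d:
  F→0, A→5, 6→9, 3→C, 2→D, 8→7, 2→D, 4→B

0x059CD7DB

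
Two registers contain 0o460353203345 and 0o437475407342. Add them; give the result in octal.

Add column by column in base 8, right to left:
  5+2 = 7
  4+4 = 0 carry 1
  3+3+1 = 7
  3+7 = 2 carry 1
  0+0+1 = 1
  2+4 = 6
  3+5 = 0 carry 1
  5+7+1 = 5 carry 1
  3+4+1 = 0 carry 1
  0+7+1 = 0 carry 1
  6+3+1 = 2 carry 1
  4+4+1 = 1 carry 1
  final carry 1

0o1120050612707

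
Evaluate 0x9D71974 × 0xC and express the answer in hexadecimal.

0x76153170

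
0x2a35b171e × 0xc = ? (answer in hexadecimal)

0x1fa8451568

Multiply each base-16 digit by 12, carrying:
  e×12 = 168 → write 8 carry 10
  1×12+10 = 22 → write 6 carry 1
  7×12+1 = 85 → write 5 carry 5
  1×12+5 = 17 → write 1 carry 1
  b×12+1 = 133 → write 5 carry 8
  5×12+8 = 68 → write 4 carry 4
  3×12+4 = 40 → write 8 carry 2
  a×12+2 = 122 → write a carry 7
  2×12+7 = 31 → write f carry 1
  remaining carry: 1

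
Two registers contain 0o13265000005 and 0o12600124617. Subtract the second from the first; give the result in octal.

0o464653166

Subtract column by column in base 8:
  5-7 → 6 (borrow)
  0-1-1 → 6 (borrow)
  0-6-1 → 1 (borrow)
  0-4-1 → 3 (borrow)
  0-2-1 → 5 (borrow)
  0-1-1 → 6 (borrow)
  5-0-1 → 4
  6-0 → 6
  2-6 → 4 (borrow)
  3-2-1 → 0
  1-1 → 0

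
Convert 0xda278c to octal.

Expand each hex digit to 4 bits: d=1101 a=1010 2=0010 7=0111 8=1000 c=1100.
Group the bits in threes: 110 110 100 010 011 110 001 100 → 66423614.

0o66423614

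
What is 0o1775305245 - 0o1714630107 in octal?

Subtract column by column in base 8:
  5-7 → 6 (borrow)
  4-0-1 → 3
  2-1 → 1
  5-0 → 5
  0-3 → 5 (borrow)
  3-6-1 → 4 (borrow)
  5-4-1 → 0
  7-1 → 6
  7-7 → 0
  1-1 → 0

0o60455136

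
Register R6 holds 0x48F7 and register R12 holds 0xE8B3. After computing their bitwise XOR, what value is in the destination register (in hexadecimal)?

XOR each hex digit independently (no carries):
  4^E=A, 8^8=0, F^B=4, 7^3=4

0xA044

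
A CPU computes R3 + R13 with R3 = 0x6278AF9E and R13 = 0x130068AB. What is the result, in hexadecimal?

0x75791849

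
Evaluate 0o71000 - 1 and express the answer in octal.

0o70777

The trailing 3 digits are 0, so subtracting 1 borrows through: they become 7 and the next digit up decrements.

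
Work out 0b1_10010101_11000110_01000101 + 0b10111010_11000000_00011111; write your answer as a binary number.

Add column by column in base 2, right to left:
  1+1 = 0 carry 1
  0+1+1 = 0 carry 1
  1+1+1 = 1 carry 1
  0+1+1 = 0 carry 1
  0+1+1 = 0 carry 1
  0+0+1 = 1
  1+0 = 1
  0+0 = 0
  0+0 = 0
  1+0 = 1
  1+0 = 1
  0+0 = 0
  0+0 = 0
  0+0 = 0
  1+1 = 0 carry 1
  1+1+1 = 1 carry 1
  1+0+1 = 0 carry 1
  0+1+1 = 0 carry 1
  1+0+1 = 0 carry 1
  0+1+1 = 0 carry 1
  1+1+1 = 1 carry 1
  0+1+1 = 0 carry 1
  0+0+1 = 1
  1+1 = 0 carry 1
  1+0+1 = 0 carry 1
  final carry 1

0b10010100001000011001100100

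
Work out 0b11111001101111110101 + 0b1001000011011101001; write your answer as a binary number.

0b101000010001011011110

Add column by column in base 2, right to left:
  1+1 = 0 carry 1
  0+0+1 = 1
  1+0 = 1
  0+1 = 1
  1+0 = 1
  1+1 = 0 carry 1
  1+1+1 = 1 carry 1
  1+1+1 = 1 carry 1
  1+0+1 = 0 carry 1
  1+1+1 = 1 carry 1
  0+1+1 = 0 carry 1
  1+0+1 = 0 carry 1
  1+0+1 = 0 carry 1
  0+0+1 = 1
  0+0 = 0
  1+1 = 0 carry 1
  1+0+1 = 0 carry 1
  1+0+1 = 0 carry 1
  1+1+1 = 1 carry 1
  1+0+1 = 0 carry 1
  final carry 1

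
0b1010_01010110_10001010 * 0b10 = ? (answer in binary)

0b101001010110100010100

Multiply each base-2 digit by 2, carrying:
  0×2 = 0 → write 0
  1×2 = 2 → write 0 carry 1
  0×2+1 = 1 → write 1
  1×2 = 2 → write 0 carry 1
  0×2+1 = 1 → write 1
  0×2 = 0 → write 0
  0×2 = 0 → write 0
  1×2 = 2 → write 0 carry 1
  0×2+1 = 1 → write 1
  1×2 = 2 → write 0 carry 1
  1×2+1 = 3 → write 1 carry 1
  0×2+1 = 1 → write 1
  1×2 = 2 → write 0 carry 1
  0×2+1 = 1 → write 1
  1×2 = 2 → write 0 carry 1
  0×2+1 = 1 → write 1
  0×2 = 0 → write 0
  1×2 = 2 → write 0 carry 1
  0×2+1 = 1 → write 1
  1×2 = 2 → write 0 carry 1
  remaining carry: 1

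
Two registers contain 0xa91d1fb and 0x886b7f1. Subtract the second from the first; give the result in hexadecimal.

Subtract column by column in base 16:
  b-1 → a
  f-f → 0
  1-7 → a (borrow)
  d-b-1 → 1
  1-6 → b (borrow)
  9-8-1 → 0
  a-8 → 2

0x20b1a0a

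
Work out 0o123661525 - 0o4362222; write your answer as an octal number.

0o117277303

Subtract column by column in base 8:
  5-2 → 3
  2-2 → 0
  5-2 → 3
  1-2 → 7 (borrow)
  6-6-1 → 7 (borrow)
  6-3-1 → 2
  3-4 → 7 (borrow)
  2-0-1 → 1
  1-0 → 1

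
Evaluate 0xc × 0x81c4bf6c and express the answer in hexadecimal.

0x61538f910

Multiply each base-16 digit by 12, carrying:
  c×12 = 144 → write 0 carry 9
  6×12+9 = 81 → write 1 carry 5
  f×12+5 = 185 → write 9 carry 11
  b×12+11 = 143 → write f carry 8
  4×12+8 = 56 → write 8 carry 3
  c×12+3 = 147 → write 3 carry 9
  1×12+9 = 21 → write 5 carry 1
  8×12+1 = 97 → write 1 carry 6
  remaining carry: 6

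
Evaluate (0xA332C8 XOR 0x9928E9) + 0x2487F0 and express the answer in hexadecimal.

0x5EA211

First 0xA332C8 XOR 0x9928E9 = 0x3A1A21.
Add column by column in base 16, right to left:
  1+0 = 1
  2+F = 1 carry 1
  A+7+1 = 2 carry 1
  1+8+1 = A
  A+4 = E
  3+2 = 5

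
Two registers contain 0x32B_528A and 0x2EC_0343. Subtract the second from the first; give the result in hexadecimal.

Subtract column by column in base 16:
  A-3 → 7
  8-4 → 4
  2-3 → F (borrow)
  5-0-1 → 4
  B-C → F (borrow)
  2-E-1 → 3 (borrow)
  3-2-1 → 0

0x3F4F47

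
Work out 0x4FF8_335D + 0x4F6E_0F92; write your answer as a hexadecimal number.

0x9F6642EF

Add column by column in base 16, right to left:
  D+2 = F
  5+9 = E
  3+F = 2 carry 1
  3+0+1 = 4
  8+E = 6 carry 1
  F+6+1 = 6 carry 1
  F+F+1 = F carry 1
  4+4+1 = 9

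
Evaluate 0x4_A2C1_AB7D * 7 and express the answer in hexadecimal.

Multiply each base-16 digit by 7, carrying:
  D×7 = 91 → write B carry 5
  7×7+5 = 54 → write 6 carry 3
  B×7+3 = 80 → write 0 carry 5
  A×7+5 = 75 → write B carry 4
  1×7+4 = 11 → write B
  C×7 = 84 → write 4 carry 5
  2×7+5 = 19 → write 3 carry 1
  A×7+1 = 71 → write 7 carry 4
  4×7+4 = 32 → write 0 carry 2
  remaining carry: 2

0x20734BB06B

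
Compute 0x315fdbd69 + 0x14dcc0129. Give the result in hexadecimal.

Add column by column in base 16, right to left:
  9+9 = 2 carry 1
  6+2+1 = 9
  d+1 = e
  b+0 = b
  d+c = 9 carry 1
  f+c+1 = c carry 1
  5+d+1 = 3 carry 1
  1+4+1 = 6
  3+1 = 4

0x463c9be92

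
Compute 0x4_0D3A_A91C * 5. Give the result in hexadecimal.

Multiply each base-16 digit by 5, carrying:
  C×5 = 60 → write C carry 3
  1×5+3 = 8 → write 8
  9×5 = 45 → write D carry 2
  A×5+2 = 52 → write 4 carry 3
  A×5+3 = 53 → write 5 carry 3
  3×5+3 = 18 → write 2 carry 1
  D×5+1 = 66 → write 2 carry 4
  0×5+4 = 4 → write 4
  4×5 = 20 → write 4 carry 1
  remaining carry: 1

0x1442254D8C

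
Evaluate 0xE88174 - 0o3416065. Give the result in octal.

0o66462477

0xE88174 = 0o72100564 in octal.
Subtract column by column in base 8:
  4-5 → 7 (borrow)
  6-6-1 → 7 (borrow)
  5-0-1 → 4
  0-6 → 2 (borrow)
  0-1-1 → 6 (borrow)
  1-4-1 → 4 (borrow)
  2-3-1 → 6 (borrow)
  7-0-1 → 6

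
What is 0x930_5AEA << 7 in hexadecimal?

7 bits is not a whole number of base-16 digits; in binary: 1001001100000101101011101010 << 7 = 10010011000001011010111010100000000.

0x4982D7500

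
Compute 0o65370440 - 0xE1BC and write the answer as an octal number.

0xE1BC = 0o160674 in octal.
Subtract column by column in base 8:
  0-4 → 4 (borrow)
  4-7-1 → 4 (borrow)
  4-6-1 → 5 (borrow)
  0-0-1 → 7 (borrow)
  7-6-1 → 0
  3-1 → 2
  5-0 → 5
  6-0 → 6

0o65207544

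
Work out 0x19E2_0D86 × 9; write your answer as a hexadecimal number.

0xE8F279B6

Multiply each base-16 digit by 9, carrying:
  6×9 = 54 → write 6 carry 3
  8×9+3 = 75 → write B carry 4
  D×9+4 = 121 → write 9 carry 7
  0×9+7 = 7 → write 7
  2×9 = 18 → write 2 carry 1
  E×9+1 = 127 → write F carry 7
  9×9+7 = 88 → write 8 carry 5
  1×9+5 = 14 → write E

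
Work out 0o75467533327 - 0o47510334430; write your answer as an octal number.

0o25757176677

Subtract column by column in base 8:
  7-0 → 7
  2-3 → 7 (borrow)
  3-4-1 → 6 (borrow)
  3-4-1 → 6 (borrow)
  3-3-1 → 7 (borrow)
  5-3-1 → 1
  7-0 → 7
  6-1 → 5
  4-5 → 7 (borrow)
  5-7-1 → 5 (borrow)
  7-4-1 → 2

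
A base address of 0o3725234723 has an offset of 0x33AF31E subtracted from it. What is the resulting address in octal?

0x33AF31E = 0o316571436 in octal.
Subtract column by column in base 8:
  3-6 → 5 (borrow)
  2-3-1 → 6 (borrow)
  7-4-1 → 2
  4-1 → 3
  3-7 → 4 (borrow)
  2-5-1 → 4 (borrow)
  5-6-1 → 6 (borrow)
  2-1-1 → 0
  7-3 → 4
  3-0 → 3

0o3406443265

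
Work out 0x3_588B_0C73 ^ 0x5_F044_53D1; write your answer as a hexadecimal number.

XOR each hex digit independently (no carries):
  3^5=6, 5^F=A, 8^0=8, 8^4=C, B^4=F, 0^5=5, C^3=F, 7^D=A, 3^1=2

0x6A8CF5FA2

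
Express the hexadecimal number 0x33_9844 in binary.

0b1100111001100001000100

Expand each hex digit to 4 bits: 3=0011 3=0011 9=1001 8=1000 4=0100 4=0100.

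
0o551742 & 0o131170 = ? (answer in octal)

0o111140

AND each oct digit independently (no carries):
  5&1=1, 5&3=1, 1&1=1, 7&1=1, 4&7=4, 2&0=0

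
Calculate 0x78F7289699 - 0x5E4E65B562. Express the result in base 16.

Subtract column by column in base 16:
  9-2 → 7
  9-6 → 3
  6-5 → 1
  9-B → E (borrow)
  8-5-1 → 2
  2-6 → C (borrow)
  7-E-1 → 8 (borrow)
  F-4-1 → A
  8-E → A (borrow)
  7-5-1 → 1

0x1AA8C2E137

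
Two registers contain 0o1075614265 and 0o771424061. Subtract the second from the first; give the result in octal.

Subtract column by column in base 8:
  5-1 → 4
  6-6 → 0
  2-0 → 2
  4-4 → 0
  1-2 → 7 (borrow)
  6-4-1 → 1
  5-1 → 4
  7-7 → 0
  0-7 → 1 (borrow)
  1-0-1 → 0

0o104170204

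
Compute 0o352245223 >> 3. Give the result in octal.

Shifting right by 3 bits = 1 oct digit: drop the last 1.

0o35224522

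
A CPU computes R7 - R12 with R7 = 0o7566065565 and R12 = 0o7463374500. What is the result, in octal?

Subtract column by column in base 8:
  5-0 → 5
  6-0 → 6
  5-5 → 0
  5-4 → 1
  6-7 → 7 (borrow)
  0-3-1 → 4 (borrow)
  6-3-1 → 2
  6-6 → 0
  5-4 → 1
  7-7 → 0

0o102471065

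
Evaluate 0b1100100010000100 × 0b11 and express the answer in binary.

0b100101100110001100

Multiply each base-2 digit by 3, carrying:
  0×3 = 0 → write 0
  0×3 = 0 → write 0
  1×3 = 3 → write 1 carry 1
  0×3+1 = 1 → write 1
  0×3 = 0 → write 0
  0×3 = 0 → write 0
  0×3 = 0 → write 0
  1×3 = 3 → write 1 carry 1
  0×3+1 = 1 → write 1
  0×3 = 0 → write 0
  0×3 = 0 → write 0
  1×3 = 3 → write 1 carry 1
  0×3+1 = 1 → write 1
  0×3 = 0 → write 0
  1×3 = 3 → write 1 carry 1
  1×3+1 = 4 → write 0 carry 2
  remaining carry: 10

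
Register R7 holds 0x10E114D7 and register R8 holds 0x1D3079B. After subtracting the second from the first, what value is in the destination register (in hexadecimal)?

0xF0E0D3C

Subtract column by column in base 16:
  7-B → C (borrow)
  D-9-1 → 3
  4-7 → D (borrow)
  1-0-1 → 0
  1-3 → E (borrow)
  E-D-1 → 0
  0-1 → F (borrow)
  1-0-1 → 0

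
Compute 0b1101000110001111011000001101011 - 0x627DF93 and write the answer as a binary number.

0x627DF93 = 0b110001001111101111110010011 in binary.
Subtract column by column in base 2:
  1-1 → 0
  1-1 → 0
  0-0 → 0
  1-0 → 1
  0-1 → 1 (borrow)
  1-0-1 → 0
  1-0 → 1
  0-1 → 1 (borrow)
  0-1-1 → 0 (borrow)
  0-1-1 → 0 (borrow)
  0-1-1 → 0 (borrow)
  0-1-1 → 0 (borrow)
  1-1-1 → 1 (borrow)
  1-0-1 → 0
  0-1 → 1 (borrow)
  1-1-1 → 1 (borrow)
  1-1-1 → 1 (borrow)
  1-1-1 → 1 (borrow)
  1-1-1 → 1 (borrow)
  0-0-1 → 1 (borrow)
  0-0-1 → 1 (borrow)
  0-1-1 → 0 (borrow)
  1-0-1 → 0
  1-0 → 1
  0-0 → 0
  0-1 → 1 (borrow)
  0-1-1 → 0 (borrow)
  1-0-1 → 0
  0-0 → 0
  1-0 → 1
  1-0 → 1

0b1100010100111111101000011011000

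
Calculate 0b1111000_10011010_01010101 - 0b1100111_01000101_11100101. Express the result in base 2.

0b100010101010001110000

Subtract column by column in base 2:
  1-1 → 0
  0-0 → 0
  1-1 → 0
  0-0 → 0
  1-0 → 1
  0-1 → 1 (borrow)
  1-1-1 → 1 (borrow)
  0-1-1 → 0 (borrow)
  0-1-1 → 0 (borrow)
  1-0-1 → 0
  0-1 → 1 (borrow)
  1-0-1 → 0
  1-0 → 1
  0-0 → 0
  0-1 → 1 (borrow)
  1-0-1 → 0
  0-1 → 1 (borrow)
  0-1-1 → 0 (borrow)
  0-1-1 → 0 (borrow)
  1-0-1 → 0
  1-0 → 1
  1-1 → 0
  1-1 → 0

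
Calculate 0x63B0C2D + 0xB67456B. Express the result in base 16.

Add column by column in base 16, right to left:
  D+B = 8 carry 1
  2+6+1 = 9
  C+5 = 1 carry 1
  0+4+1 = 5
  B+7 = 2 carry 1
  3+6+1 = A
  6+B = 1 carry 1
  final carry 1

0x11A25198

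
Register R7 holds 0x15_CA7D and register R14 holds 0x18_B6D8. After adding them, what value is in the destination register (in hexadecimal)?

Add column by column in base 16, right to left:
  D+8 = 5 carry 1
  7+D+1 = 5 carry 1
  A+6+1 = 1 carry 1
  C+B+1 = 8 carry 1
  5+8+1 = E
  1+1 = 2

0x2E8155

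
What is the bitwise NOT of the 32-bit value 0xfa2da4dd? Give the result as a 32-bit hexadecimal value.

0x05d25b22

Each hex digit d becomes f−d:
  f→0, a→5, 2→d, d→2, a→5, 4→b, d→2, d→2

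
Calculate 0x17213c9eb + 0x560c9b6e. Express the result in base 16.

Add column by column in base 16, right to left:
  b+e = 9 carry 1
  e+6+1 = 5 carry 1
  9+b+1 = 5 carry 1
  c+9+1 = 6 carry 1
  3+c+1 = 0 carry 1
  1+0+1 = 2
  2+6 = 8
  7+5 = c
  1+0 = 1

0x1c8206559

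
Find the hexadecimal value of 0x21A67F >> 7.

0x434C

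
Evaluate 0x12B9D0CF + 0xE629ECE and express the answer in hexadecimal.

0x211C6F9D

Add column by column in base 16, right to left:
  F+E = D carry 1
  C+C+1 = 9 carry 1
  0+E+1 = F
  D+9 = 6 carry 1
  9+2+1 = C
  B+6 = 1 carry 1
  2+E+1 = 1 carry 1
  1+0+1 = 2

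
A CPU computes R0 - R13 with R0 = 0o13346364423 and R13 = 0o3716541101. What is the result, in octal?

0o7427623322

Subtract column by column in base 8:
  3-1 → 2
  2-0 → 2
  4-1 → 3
  4-1 → 3
  6-4 → 2
  3-5 → 6 (borrow)
  6-6-1 → 7 (borrow)
  4-1-1 → 2
  3-7 → 4 (borrow)
  3-3-1 → 7 (borrow)
  1-0-1 → 0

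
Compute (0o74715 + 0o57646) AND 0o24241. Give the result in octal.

0o4041

Add column by column in base 8, right to left:
  5+6 = 3 carry 1
  1+4+1 = 6
  7+6 = 5 carry 1
  4+7+1 = 4 carry 1
  7+5+1 = 5 carry 1
  final carry 1
Sum = 0o154563; now AND with 0o24241:
  1&0=0, 5&2=0, 4&4=4, 5&2=0, 6&4=4, 3&1=1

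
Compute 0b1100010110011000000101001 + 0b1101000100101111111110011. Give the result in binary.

0b11001011011001000000011100

Add column by column in base 2, right to left:
  1+1 = 0 carry 1
  0+1+1 = 0 carry 1
  0+0+1 = 1
  1+0 = 1
  0+1 = 1
  1+1 = 0 carry 1
  0+1+1 = 0 carry 1
  0+1+1 = 0 carry 1
  0+1+1 = 0 carry 1
  0+1+1 = 0 carry 1
  0+1+1 = 0 carry 1
  0+1+1 = 0 carry 1
  1+1+1 = 1 carry 1
  1+0+1 = 0 carry 1
  0+1+1 = 0 carry 1
  0+0+1 = 1
  1+0 = 1
  1+1 = 0 carry 1
  0+0+1 = 1
  1+0 = 1
  0+0 = 0
  0+1 = 1
  0+0 = 0
  1+1 = 0 carry 1
  1+1+1 = 1 carry 1
  final carry 1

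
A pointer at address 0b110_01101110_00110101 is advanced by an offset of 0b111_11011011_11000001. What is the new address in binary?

Add column by column in base 2, right to left:
  1+1 = 0 carry 1
  0+0+1 = 1
  1+0 = 1
  0+0 = 0
  1+0 = 1
  1+0 = 1
  0+1 = 1
  0+1 = 1
  0+1 = 1
  1+1 = 0 carry 1
  1+0+1 = 0 carry 1
  1+1+1 = 1 carry 1
  0+1+1 = 0 carry 1
  1+0+1 = 0 carry 1
  1+1+1 = 1 carry 1
  0+1+1 = 0 carry 1
  0+1+1 = 0 carry 1
  1+1+1 = 1 carry 1
  1+1+1 = 1 carry 1
  final carry 1

0b11100100100111110110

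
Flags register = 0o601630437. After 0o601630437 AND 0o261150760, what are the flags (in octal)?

0o201010420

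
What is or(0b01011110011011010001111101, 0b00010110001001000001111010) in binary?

0b01011110011011010001111111

OR bit by bit (1 where either bit is 1):
  01011110011011010001111101
| 00010110001001000001111010
= 01011110011011010001111111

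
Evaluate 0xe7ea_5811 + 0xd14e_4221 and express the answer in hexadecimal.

0x1b9389a32

Add column by column in base 16, right to left:
  1+1 = 2
  1+2 = 3
  8+2 = a
  5+4 = 9
  a+e = 8 carry 1
  e+4+1 = 3 carry 1
  7+1+1 = 9
  e+d = b carry 1
  final carry 1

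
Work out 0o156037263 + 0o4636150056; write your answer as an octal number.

Add column by column in base 8, right to left:
  3+6 = 1 carry 1
  6+5+1 = 4 carry 1
  2+0+1 = 3
  7+0 = 7
  3+5 = 0 carry 1
  0+1+1 = 2
  6+6 = 4 carry 1
  5+3+1 = 1 carry 1
  1+6+1 = 0 carry 1
  0+4+1 = 5

0o5014207341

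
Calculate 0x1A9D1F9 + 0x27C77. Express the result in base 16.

Add column by column in base 16, right to left:
  9+7 = 0 carry 1
  F+7+1 = 7 carry 1
  1+C+1 = E
  D+7 = 4 carry 1
  9+2+1 = C
  A+0 = A
  1+0 = 1

0x1AC4E70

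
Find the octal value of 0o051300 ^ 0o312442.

0o343742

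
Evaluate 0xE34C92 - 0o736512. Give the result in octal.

0o67707510

0xE34C92 = 0o70646222 in octal.
Subtract column by column in base 8:
  2-2 → 0
  2-1 → 1
  2-5 → 5 (borrow)
  6-6-1 → 7 (borrow)
  4-3-1 → 0
  6-7 → 7 (borrow)
  0-0-1 → 7 (borrow)
  7-0-1 → 6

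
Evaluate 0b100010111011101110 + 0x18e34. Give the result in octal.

0b100010111011101110 = 0o427356 in octal.
0x18e34 = 0o307064 in octal.
Add column by column in base 8, right to left:
  6+4 = 2 carry 1
  5+6+1 = 4 carry 1
  3+0+1 = 4
  7+7 = 6 carry 1
  2+0+1 = 3
  4+3 = 7

0o736442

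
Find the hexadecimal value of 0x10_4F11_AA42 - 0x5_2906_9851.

0xB260B11F1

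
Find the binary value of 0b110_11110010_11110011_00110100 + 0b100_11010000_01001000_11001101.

0b1011110000110011110000000001

Add column by column in base 2, right to left:
  0+1 = 1
  0+0 = 0
  1+1 = 0 carry 1
  0+1+1 = 0 carry 1
  1+0+1 = 0 carry 1
  1+0+1 = 0 carry 1
  0+1+1 = 0 carry 1
  0+1+1 = 0 carry 1
  1+0+1 = 0 carry 1
  1+0+1 = 0 carry 1
  0+0+1 = 1
  0+1 = 1
  1+0 = 1
  1+0 = 1
  1+1 = 0 carry 1
  1+0+1 = 0 carry 1
  0+0+1 = 1
  1+0 = 1
  0+0 = 0
  0+0 = 0
  1+1 = 0 carry 1
  1+0+1 = 0 carry 1
  1+1+1 = 1 carry 1
  1+1+1 = 1 carry 1
  0+0+1 = 1
  1+0 = 1
  1+1 = 0 carry 1
  final carry 1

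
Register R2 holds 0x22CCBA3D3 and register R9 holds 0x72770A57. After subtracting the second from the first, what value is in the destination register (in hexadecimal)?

0x1BA54997C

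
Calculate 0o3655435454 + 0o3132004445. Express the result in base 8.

0o7007442121

Add column by column in base 8, right to left:
  4+5 = 1 carry 1
  5+4+1 = 2 carry 1
  4+4+1 = 1 carry 1
  5+4+1 = 2 carry 1
  3+0+1 = 4
  4+0 = 4
  5+2 = 7
  5+3 = 0 carry 1
  6+1+1 = 0 carry 1
  3+3+1 = 7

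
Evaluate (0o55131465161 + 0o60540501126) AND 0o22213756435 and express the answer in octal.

0o20212146005

Add column by column in base 8, right to left:
  1+6 = 7
  6+2 = 0 carry 1
  1+1+1 = 3
  5+1 = 6
  6+0 = 6
  4+5 = 1 carry 1
  1+0+1 = 2
  3+4 = 7
  1+5 = 6
  5+0 = 5
  5+6 = 3 carry 1
  final carry 1
Sum = 0o135672166307; now AND with 0o22213756435:
  1&0=0, 3&2=2, 5&2=0, 6&2=2, 7&1=1, 2&3=2, 1&7=1, 6&5=4, 6&6=6, 3&4=0, 0&3=0, 7&5=5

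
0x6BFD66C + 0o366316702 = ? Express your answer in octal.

0x6BFD66C = 0o657753154 in octal.
Add column by column in base 8, right to left:
  4+2 = 6
  5+0 = 5
  1+7 = 0 carry 1
  3+6+1 = 2 carry 1
  5+1+1 = 7
  7+3 = 2 carry 1
  7+6+1 = 6 carry 1
  5+6+1 = 4 carry 1
  6+3+1 = 2 carry 1
  final carry 1

0o1246272056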